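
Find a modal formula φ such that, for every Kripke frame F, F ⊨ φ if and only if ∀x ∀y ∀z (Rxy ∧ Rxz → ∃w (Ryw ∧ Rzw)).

◇□r → □◇r

A defining formula is ◇□r → □◇r (the .2 axiom).
Suppose ◇□r→□◇r is valid. Take Rxy, Rxz and set V(r)={w : Ryw}. Then □r at y so ◇□r at x, so □◇r at x, so ◇r at z, giving w with Rzw and Ryw.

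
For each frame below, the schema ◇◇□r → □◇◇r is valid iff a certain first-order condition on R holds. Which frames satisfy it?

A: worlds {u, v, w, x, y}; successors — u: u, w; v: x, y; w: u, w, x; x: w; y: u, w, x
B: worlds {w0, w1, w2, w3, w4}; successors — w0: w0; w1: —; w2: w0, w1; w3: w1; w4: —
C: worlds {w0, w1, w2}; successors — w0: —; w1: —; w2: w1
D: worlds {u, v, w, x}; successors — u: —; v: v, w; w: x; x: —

The schema corresponds to a generalized confluence (Geach) condition: ∀x ∀y ∀z ((xR²y ∧ xRz) → ∃w (yRw ∧ zR²w)).
A: satisfies the condition.
B: fails — w2R²w0, w2Rw1 but no w with w0Rw and w1R²w.
C: satisfies the condition.
D: fails — vR²v, vRw but no t with vRt and wR²t.
Valid on: A, C.

A, C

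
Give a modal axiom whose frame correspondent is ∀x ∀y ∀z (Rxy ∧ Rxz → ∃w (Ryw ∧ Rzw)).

This is convergence; the standard corresponding axiom is .2: ◇□s → □◇s.
Suppose ◇□s→□◇s is valid. Take Rxy, Rxz and set V(s)={w : Ryw}. Then □s at y so ◇□s at x, so □◇s at x, so ◇s at z, giving w with Rzw and Ryw.

◇□s → □◇s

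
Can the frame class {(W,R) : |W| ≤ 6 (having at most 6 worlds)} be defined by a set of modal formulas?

If a class were modally definable it would be closed under disjoint unions (Goldblatt–Thomason).
Any modal formula valid on each of 7 disjoint one-world frames is valid on their disjoint union (validity is preserved under disjoint unions). Each one-world frame has |W|=1≤6, but the union has |W|=7.
Hence having at most 6 worlds is not modally definable.

No — not modally definable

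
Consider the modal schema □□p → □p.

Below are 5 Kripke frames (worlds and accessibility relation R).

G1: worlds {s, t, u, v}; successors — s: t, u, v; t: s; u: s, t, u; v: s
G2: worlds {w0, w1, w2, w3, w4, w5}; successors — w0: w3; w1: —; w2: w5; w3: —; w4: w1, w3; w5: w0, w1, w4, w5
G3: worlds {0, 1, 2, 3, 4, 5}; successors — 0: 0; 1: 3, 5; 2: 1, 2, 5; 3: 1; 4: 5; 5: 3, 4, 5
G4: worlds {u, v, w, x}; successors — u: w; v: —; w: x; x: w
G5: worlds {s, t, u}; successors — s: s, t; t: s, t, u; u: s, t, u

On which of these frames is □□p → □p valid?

Frame correspondent (Sahlqvist): ∀x ∀y (Rxy → ∃z (Rxz ∧ Rzy)) — i.e. density.
G1: fails — Rts but no z with Rtz and Rzs.
G2: fails — Rw4w1 but no z with Rw4z and Rzw1.
G3: fails — R31 but no z with R3z and Rz1.
G4: fails — Rxw but no z with Rxz and Rzw.
G5: condition met.
Valid on: G5.

G5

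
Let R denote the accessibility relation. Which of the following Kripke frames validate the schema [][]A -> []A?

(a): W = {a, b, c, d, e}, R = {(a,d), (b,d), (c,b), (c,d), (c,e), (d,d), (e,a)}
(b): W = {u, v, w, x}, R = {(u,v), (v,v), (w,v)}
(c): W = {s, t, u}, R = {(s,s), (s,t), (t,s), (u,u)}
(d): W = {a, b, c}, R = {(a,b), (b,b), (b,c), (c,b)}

(b), (c), (d)

Frame correspondent (Sahlqvist): forall x forall y (Rxy -> exists z (Rxz & Rzy)) — i.e. density.
(a): fails — Rea but no z with Rez and Rza.
(b): satisfies the condition.
(c): satisfies the condition.
(d): satisfies the condition.
Valid on: (b), (c), (d).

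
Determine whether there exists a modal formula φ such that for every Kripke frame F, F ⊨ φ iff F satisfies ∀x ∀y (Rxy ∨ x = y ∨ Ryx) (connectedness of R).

No

If a class were modally definable it would be closed under disjoint unions (Goldblatt–Thomason).
Take 4 disjoint single-world reflexive frames: each is trivially connected, but their disjoint union has 4 worlds with no edge between distinct components, so it is not connected.
Hence connectedness of R is not modally definable.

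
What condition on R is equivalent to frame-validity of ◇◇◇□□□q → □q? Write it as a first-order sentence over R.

This is a Sahlqvist (Geach-type) schema ◇^3□^3q → □^1◇^0q.
First-order correspondent: ∀x ∀y ∀z ((xR³y ∧ xRz) → ∃w (yR³w ∧ z = w)).

∀x ∀y ∀z ((xR³y ∧ xRz) → ∃w (yR³w ∧ z = w))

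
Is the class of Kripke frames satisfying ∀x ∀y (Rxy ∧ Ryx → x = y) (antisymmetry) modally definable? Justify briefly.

If a class were modally definable it would be closed under surjective bounded morphisms (Goldblatt–Thomason).
The 8-cycle (worlds s,t,u,v,w,x,y,z with s→t→u→v→w→x→y→z→s) is antisymmetric. Sending even-indexed worlds to a and odd-indexed worlds to b is a surjective bounded morphism onto the two-world frame with a↔b, which is not antisymmetric.
Hence antisymmetry is not modally definable.

No — not modally definable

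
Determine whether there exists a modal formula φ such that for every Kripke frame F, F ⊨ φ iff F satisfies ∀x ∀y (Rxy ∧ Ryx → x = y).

If a class were modally definable it would be closed under surjective bounded morphisms (Goldblatt–Thomason).
The 8-cycle (worlds 0,1,2,3,4,5,6,7 with 0→1→2→3→4→5→6→7→0) is antisymmetric. Sending even-indexed worlds to s and odd-indexed worlds to t is a surjective bounded morphism onto the two-world frame with s↔t, which is not antisymmetric.
So the class is not modally definable.

Not definable by any modal formula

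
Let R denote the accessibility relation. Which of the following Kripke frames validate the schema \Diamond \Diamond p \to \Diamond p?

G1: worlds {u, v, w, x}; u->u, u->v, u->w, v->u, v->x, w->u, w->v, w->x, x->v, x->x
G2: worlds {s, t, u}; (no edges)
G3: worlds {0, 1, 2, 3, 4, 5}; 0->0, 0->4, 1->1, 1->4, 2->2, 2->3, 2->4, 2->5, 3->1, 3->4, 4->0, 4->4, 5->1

Frame correspondent (Sahlqvist): \forall x \forall y \forall z (Rxy \wedge Ryz \to Rxz) — i.e. transitivity.
G1: fails — Ruv and Rvx but not Rux.
G2: condition met.
G3: fails — R34 and R40 but not R30.

G2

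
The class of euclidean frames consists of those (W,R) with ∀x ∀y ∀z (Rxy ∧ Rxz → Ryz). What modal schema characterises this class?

◇s → □◇s

The condition is the Euclidean property. The 5 schema ◇s → □◇s defines it.
Suppose ◇s→□◇s is valid. Take Rxy, Rxz and set V(s)={y}. Then ◇s at x, so □◇s at x, so ◇s at z, so some w with Rzw has s; w=y, i.e. Rzy. By symmetry of the argument, Ryz.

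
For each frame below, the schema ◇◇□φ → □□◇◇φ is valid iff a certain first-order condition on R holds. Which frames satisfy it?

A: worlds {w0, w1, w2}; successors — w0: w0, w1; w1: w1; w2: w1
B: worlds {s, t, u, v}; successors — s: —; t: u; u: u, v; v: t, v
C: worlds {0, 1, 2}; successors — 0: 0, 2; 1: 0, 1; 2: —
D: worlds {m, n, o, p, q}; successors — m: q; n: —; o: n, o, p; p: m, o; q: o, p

A, B

This is the axiom for a generalized confluence (Geach) condition; its first-order frame correspondent is ∀x ∀y ∀z ((xR²y ∧ xR²z) → ∃w (yRw ∧ zR²w)).
A: satisfies the condition.
B: satisfies the condition.
C: fails — 0R²0, 0R²2 but no w with 0Rw and 2R²w.
D: fails — oR²m, oR²m but no w with mRw and mR²w.
Valid on: A, B.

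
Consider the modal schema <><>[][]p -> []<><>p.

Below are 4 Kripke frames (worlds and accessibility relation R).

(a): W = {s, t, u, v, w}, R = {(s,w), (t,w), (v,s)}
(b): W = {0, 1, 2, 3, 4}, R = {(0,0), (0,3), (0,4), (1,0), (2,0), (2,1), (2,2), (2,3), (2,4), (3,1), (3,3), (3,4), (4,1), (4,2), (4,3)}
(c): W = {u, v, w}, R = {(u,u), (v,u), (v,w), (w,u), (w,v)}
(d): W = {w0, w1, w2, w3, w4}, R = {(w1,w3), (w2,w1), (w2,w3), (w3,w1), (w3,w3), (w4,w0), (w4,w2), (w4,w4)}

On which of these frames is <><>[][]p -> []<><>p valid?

Frame correspondent (Sahlqvist): forall x forall y forall z ((x R^2 y & xRz) -> exists w (y R^2 w & z R^2 w)) — i.e. a generalized confluence (Geach) condition.
(a): fails — vR²w, vRs but no w* with wR²w* and sR²w*.
(b): condition met.
(c): condition met.
(d): fails — w4R²w0, w4Rw0 but no w with w0R²w and w0R²w.

(b), (c)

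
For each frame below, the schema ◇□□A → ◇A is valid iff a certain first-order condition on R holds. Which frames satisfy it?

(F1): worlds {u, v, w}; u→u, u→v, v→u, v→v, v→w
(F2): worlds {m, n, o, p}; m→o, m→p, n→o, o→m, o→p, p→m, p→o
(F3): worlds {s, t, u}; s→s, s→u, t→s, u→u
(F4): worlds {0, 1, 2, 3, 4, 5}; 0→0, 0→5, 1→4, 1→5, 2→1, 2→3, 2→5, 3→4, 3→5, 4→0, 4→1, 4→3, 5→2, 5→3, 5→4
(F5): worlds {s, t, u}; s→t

(F2), (F3), (F4)

This is the axiom for a generalized confluence (Geach) condition; its first-order frame correspondent is ∀x ∀y (xRy → ∃w (yR²w ∧ xRw)).
(F1): fails — vRw but no t with wR²t and vRt.
(F2): satisfies the condition.
(F3): satisfies the condition.
(F4): satisfies the condition.
(F5): fails — sRt but no w with tR²w and sRw.
Valid on: (F2), (F3), (F4).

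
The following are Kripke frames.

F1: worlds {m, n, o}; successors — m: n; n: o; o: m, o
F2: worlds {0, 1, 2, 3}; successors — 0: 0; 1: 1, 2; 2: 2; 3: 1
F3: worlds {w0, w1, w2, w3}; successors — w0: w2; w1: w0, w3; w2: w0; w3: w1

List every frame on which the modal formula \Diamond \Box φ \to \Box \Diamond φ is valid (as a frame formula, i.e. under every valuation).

The schema corresponds to convergence: \forall x \forall y \forall z (Rxy \wedge Rxz \to \exists w (Ryw \wedge Rzw)).
F1: fails — Rom and Roo but m and o have no common successor.
F2: holds.
F3: fails — Rw1w0 and Rw1w3 but w0 and w3 have no common successor.

F2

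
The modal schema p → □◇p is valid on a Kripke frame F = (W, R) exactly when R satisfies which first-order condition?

symmetry

Suppose p→□◇p is valid. Take Rxy and set V(p)={x}. Then p at x, so □◇p at x, so ◇p at y, so some z with Ryz has p; z=x, i.e. Ryx.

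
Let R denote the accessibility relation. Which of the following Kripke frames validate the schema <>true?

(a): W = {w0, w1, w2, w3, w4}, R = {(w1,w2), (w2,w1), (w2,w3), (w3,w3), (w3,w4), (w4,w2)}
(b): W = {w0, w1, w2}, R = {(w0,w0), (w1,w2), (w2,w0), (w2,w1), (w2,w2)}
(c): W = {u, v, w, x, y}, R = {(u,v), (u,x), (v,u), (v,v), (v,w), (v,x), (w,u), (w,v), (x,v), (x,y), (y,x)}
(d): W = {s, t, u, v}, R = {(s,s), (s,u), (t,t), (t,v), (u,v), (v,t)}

The schema corresponds to seriality: forall x exists y Rxy.
(a): fails — world w0 has no successor.
(b): holds.
(c): holds.
(d): holds.

(b), (c), (d)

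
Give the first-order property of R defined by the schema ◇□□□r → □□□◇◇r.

∀x ∀y ∀z ((xRy ∧ xR³z) → ∃w (yR³w ∧ zR²w))

This is a Sahlqvist (Geach-type) schema ◇^1□^3r → □^3◇^2r.
First-order correspondent: ∀x ∀y ∀z ((xRy ∧ xR³z) → ∃w (yR³w ∧ zR²w)).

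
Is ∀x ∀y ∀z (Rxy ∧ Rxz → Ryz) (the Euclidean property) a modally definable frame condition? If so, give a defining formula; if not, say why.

Yes, by ◇q → □◇q

This is a Sahlqvist condition; the 5 axiom ◇q → □◇q defines it.
Suppose ◇q→□◇q is valid. Take Rxy, Rxz and set V(q)={y}. Then ◇q at x, so □◇q at x, so ◇q at z, so some w with Rzw has q; w=y, i.e. Rzy. By symmetry of the argument, Ryz.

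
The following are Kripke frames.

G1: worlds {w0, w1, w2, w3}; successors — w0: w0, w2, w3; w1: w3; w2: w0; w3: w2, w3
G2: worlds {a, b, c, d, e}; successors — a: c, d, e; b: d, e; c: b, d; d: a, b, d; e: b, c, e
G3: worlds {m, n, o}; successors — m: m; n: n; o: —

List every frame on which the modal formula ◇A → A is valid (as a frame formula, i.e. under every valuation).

G3

Frame correspondent (Sahlqvist): ∀x ∀y (xRy → ∃w (y = w ∧ x = w)) — i.e. a generalized confluence (Geach) condition.
G1: fails — w0Rw2 but w2 ≠ w0.
G2: fails — aRc but c ≠ a.
G3: satisfies the condition.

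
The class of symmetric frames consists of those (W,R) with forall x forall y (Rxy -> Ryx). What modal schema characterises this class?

This is symmetry; the standard corresponding axiom is B: q → □◇q.
Suppose q→□◇q is valid. Take Rxy and set V(q)={x}. Then q at x, so □◇q at x, so ◇q at y, so some z with Ryz has q; z=x, i.e. Ryx.

q → □◇q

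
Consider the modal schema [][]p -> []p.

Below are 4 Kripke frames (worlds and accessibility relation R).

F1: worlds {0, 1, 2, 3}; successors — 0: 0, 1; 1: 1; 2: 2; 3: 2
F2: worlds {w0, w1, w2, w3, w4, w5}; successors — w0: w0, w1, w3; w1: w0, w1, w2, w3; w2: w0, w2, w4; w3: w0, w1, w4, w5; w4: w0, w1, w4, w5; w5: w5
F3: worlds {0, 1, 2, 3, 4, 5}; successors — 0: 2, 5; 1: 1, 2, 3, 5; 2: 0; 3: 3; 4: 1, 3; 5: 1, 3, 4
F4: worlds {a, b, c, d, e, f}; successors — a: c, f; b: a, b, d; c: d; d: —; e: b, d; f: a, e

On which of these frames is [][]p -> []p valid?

F1, F2

The schema corresponds to density: forall x forall y (Rxy -> exists z (Rxz & Rzy)).
F1: condition met.
F2: condition met.
F3: fails — R02 but no z with R0z and Rz2.
F4: fails — Rcd but no z with Rcz and Rzd.
Valid on: F1, F2.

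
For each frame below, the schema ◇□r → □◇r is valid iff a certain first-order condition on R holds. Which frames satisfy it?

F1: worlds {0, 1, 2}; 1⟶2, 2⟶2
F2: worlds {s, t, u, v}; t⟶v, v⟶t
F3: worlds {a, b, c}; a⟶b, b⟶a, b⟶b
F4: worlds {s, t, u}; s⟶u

This is the axiom for convergence; its first-order frame correspondent is ∀x ∀y ∀z (Rxy ∧ Rxz → ∃w (Ryw ∧ Rzw)).
F1: condition met.
F2: condition met.
F3: condition met.
F4: fails — Rsu and Rsu but u and u have no common successor.

F1, F2, F3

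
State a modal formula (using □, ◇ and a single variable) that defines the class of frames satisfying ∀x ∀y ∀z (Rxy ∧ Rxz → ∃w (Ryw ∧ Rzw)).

This is convergence; the standard corresponding axiom is .2: ◇□r → □◇r.
Suppose ◇□r→□◇r is valid. Take Rxy, Rxz and set V(r)={w : Ryw}. Then □r at y so ◇□r at x, so □◇r at x, so ◇r at z, giving w with Rzw and Ryw.

◇□r → □◇r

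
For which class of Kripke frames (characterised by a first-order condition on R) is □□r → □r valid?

Density

This schema is the C4 axiom.
It corresponds to density: ∀x ∀y (Rxy → ∃z (Rxz ∧ Rzy)).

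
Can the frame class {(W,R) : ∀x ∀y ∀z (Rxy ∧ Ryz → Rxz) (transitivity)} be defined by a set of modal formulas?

Yes: it is transitivity, defined by the 4 schema □p → □□p.
Suppose □p→□□p is valid. Take Rxy, Ryz and set V(p)={w : Rxw}. Then □p at x, so □□p at x, so □p at y, so p at z, i.e. Rxz.

Yes — defined by □p → □□p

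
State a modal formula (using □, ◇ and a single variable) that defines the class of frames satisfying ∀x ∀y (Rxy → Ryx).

p → □◇p

A defining formula is p → □◇p (the B axiom).
Suppose p→□◇p is valid. Take Rxy and set V(p)={x}. Then p at x, so □◇p at x, so ◇p at y, so some z with Ryz has p; z=x, i.e. Ryx.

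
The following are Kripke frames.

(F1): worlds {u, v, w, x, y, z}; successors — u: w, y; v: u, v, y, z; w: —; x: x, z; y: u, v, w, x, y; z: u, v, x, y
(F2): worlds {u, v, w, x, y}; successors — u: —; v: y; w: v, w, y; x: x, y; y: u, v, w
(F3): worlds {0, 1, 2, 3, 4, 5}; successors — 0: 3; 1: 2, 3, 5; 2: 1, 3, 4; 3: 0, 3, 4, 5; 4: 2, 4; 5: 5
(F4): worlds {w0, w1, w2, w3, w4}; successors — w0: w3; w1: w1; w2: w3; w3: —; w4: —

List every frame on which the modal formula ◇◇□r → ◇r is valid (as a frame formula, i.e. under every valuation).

Frame correspondent (Sahlqvist): ∀x ∀y (xR²y → ∃w (yRw ∧ xRw)) — i.e. a generalized confluence (Geach) condition.
(F1): fails — uR²w but no t with wRt and uRt.
(F2): fails — vR²u but no t with uRt and vRt.
(F3): fails — 0R²4 but no w with 4Rw and 0Rw.
(F4): ✓.

(F4)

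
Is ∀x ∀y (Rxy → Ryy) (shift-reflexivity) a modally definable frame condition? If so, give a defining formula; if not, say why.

Yes: it is shift-reflexivity, defined by the T□ schema □(□p → p).

Yes — defined by □(□p → p)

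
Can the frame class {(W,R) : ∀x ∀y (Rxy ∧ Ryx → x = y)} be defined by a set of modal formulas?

No

If a class were modally definable it would be closed under surjective bounded morphisms (Goldblatt–Thomason).
The 6-cycle (worlds 0,1,2,3,4,5 with 0→1→2→3→4→5→0) is antisymmetric. Sending even-indexed worlds to a and odd-indexed worlds to b is a surjective bounded morphism onto the two-world frame with a↔b, which is not antisymmetric.
So no modal formula (or set of formulas) defines exactly the antisymmetric frames.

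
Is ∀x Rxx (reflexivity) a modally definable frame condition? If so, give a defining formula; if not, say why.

The condition is reflexivity. A defining modal formula is □q → q.
Suppose □q→q is valid. At any x set V(q)={w : Rxw}. Then □q holds at x, so q holds at x, i.e. Rxx.

Yes, by □q → q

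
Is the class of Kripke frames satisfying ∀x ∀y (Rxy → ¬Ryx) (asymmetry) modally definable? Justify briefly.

No — not modally definable

Any modally definable frame class is closed under surjective bounded morphisms.
The 5-cycle (worlds w0,w1,w2,w3,w4 with w0→w1→w2→w3→w4→w0) is asymmetric. Mapping every world to a single reflexive point • is a surjective bounded morphism, and the reflexive point is not asymmetric (R•• but asymmetry requires ¬R••).
Hence asymmetry is not modally definable.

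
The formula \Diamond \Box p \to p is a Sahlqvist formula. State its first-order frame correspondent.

symmetry

Replacing p by ¬p and contraposing gives the equivalent schema p → □◇p.
Suppose p→□◇p is valid. Take Rxy and set V(p)={x}. Then p at x, so □◇p at x, so ◇p at y, so some z with Ryz has p; z=x, i.e. Ryx.
Conversely, any frame satisfying \forall x \forall y (Rxy \to Ryx) validates the schema.
Frame condition: \forall x \forall y (Rxy \to Ryx).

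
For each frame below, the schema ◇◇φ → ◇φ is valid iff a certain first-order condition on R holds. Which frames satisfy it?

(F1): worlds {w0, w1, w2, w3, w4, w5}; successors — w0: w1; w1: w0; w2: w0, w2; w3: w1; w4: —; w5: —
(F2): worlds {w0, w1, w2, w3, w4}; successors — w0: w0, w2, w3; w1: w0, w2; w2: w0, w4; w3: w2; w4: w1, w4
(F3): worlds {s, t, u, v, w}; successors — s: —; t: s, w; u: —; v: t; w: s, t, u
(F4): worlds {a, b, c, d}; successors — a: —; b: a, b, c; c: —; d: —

This is the axiom for transitivity; its first-order frame correspondent is ∀x ∀y ∀z (Rxy ∧ Ryz → Rxz).
(F1): fails — Rw1w0 and Rw0w1 but not Rw1w1.
(F2): fails — Rw1w2 and Rw2w4 but not Rw1w4.
(F3): fails — Rwt and Rtw but not Rww.
(F4): satisfies the condition.

(F4)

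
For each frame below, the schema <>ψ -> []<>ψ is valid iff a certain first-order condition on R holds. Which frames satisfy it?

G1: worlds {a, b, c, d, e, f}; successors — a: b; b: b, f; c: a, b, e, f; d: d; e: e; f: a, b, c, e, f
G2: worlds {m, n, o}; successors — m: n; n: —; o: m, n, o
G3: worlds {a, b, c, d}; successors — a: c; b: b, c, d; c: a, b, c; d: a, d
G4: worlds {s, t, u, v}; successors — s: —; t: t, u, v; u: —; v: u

none

Frame correspondent (Sahlqvist): forall x forall y forall z (Rxy & Rxz -> Ryz) — i.e. the Euclidean property.
G1: fails — Rcb and Rce but not Rbe.
G2: fails — Rmn and Rmn but not Rnn.
G3: fails — Rbc and Rbd but not Rcd.
G4: fails — Rtu and Rtt but not Rut.
Valid on no frame.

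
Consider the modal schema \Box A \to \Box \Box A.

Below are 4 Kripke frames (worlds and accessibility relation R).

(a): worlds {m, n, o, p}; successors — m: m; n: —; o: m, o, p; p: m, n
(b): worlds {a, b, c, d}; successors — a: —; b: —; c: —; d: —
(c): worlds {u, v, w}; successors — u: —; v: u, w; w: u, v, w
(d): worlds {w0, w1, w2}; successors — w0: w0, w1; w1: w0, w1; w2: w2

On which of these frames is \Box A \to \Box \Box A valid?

The schema corresponds to transitivity: \forall x \forall y \forall z (Rxy \wedge Ryz \to Rxz).
(a): fails — Rop and Rpn but not Ron.
(b): ✓.
(c): fails — Rvw and Rwv but not Rvv.
(d): ✓.
Valid on: (b), (d).

(b), (d)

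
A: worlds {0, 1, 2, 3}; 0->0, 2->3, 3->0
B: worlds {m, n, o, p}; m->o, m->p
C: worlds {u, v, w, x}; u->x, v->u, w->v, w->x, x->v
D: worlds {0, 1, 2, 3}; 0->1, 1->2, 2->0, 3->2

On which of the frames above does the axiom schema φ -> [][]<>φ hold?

Frame correspondent (Sahlqvist): forall x forall z (x R^2 z -> exists w (x = w & zRw)) — i.e. a generalized confluence (Geach) condition.
A: fails — 2R²0 but no w with 2=w and 0Rw.
B: satisfies the condition.
C: fails — wR²u but no t with w=t and uRt.
D: fails — 3R²0 but no w with 3=w and 0Rw.
Valid on: B.

B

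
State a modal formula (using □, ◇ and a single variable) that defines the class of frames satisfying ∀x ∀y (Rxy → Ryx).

s → □◇s

The condition is symmetry. The B schema s → □◇s defines it.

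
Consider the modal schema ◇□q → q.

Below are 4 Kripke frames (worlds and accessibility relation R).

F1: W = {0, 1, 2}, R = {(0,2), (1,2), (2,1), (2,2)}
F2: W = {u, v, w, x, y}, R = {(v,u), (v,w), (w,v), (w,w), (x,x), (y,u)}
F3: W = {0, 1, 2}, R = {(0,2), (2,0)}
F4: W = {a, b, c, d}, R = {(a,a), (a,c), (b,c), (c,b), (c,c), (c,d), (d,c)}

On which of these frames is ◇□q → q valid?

F3

Frame correspondent (Sahlqvist): ∀x ∀y (Rxy → Ryx) — i.e. symmetry.
F1: fails — R02 but not R20.
F2: fails — Rvu but not Ruv.
F3: condition met.
F4: fails — Rac but not Rca.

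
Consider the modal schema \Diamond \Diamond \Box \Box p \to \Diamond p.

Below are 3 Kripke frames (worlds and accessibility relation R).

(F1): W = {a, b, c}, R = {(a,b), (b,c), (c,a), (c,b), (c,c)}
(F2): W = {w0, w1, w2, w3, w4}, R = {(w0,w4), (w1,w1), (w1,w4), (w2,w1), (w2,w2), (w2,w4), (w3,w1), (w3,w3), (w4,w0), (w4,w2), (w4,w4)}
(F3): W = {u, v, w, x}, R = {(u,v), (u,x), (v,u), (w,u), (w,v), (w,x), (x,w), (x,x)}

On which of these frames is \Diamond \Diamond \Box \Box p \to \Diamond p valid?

(F1), (F2)

The schema corresponds to a generalized confluence (Geach) condition: \forall x \forall y (x R^2 y \to \exists w (y R^2 w \wedge xRw)).
(F1): holds.
(F2): holds.
(F3): fails — vR²v but no t with vR²t and vRt.
Valid on: (F1), (F2).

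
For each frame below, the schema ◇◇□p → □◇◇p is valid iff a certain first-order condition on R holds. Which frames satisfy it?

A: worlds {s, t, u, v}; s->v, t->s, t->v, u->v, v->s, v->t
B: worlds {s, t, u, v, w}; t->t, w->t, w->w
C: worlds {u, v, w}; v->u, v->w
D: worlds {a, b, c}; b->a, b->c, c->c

The schema corresponds to a generalized confluence (Geach) condition: ∀x ∀y ∀z ((xR²y ∧ xRz) → ∃w (yRw ∧ zR²w)).
A: fails — tR²s, tRs but no w with sRw and sR²w.
B: holds.
C: holds.
D: fails — bR²c, bRa but no w with cRw and aR²w.
Valid on: B, C.

B, C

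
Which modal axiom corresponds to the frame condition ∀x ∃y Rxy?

□r → ◇r

A defining formula is □r → ◇r (the D axiom).
Suppose □r→◇r is valid. At any x set V(r)=W. Then □r at x, so ◇r at x, so x has a successor.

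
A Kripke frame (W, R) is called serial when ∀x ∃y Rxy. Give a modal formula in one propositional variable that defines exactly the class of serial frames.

This is seriality; the standard corresponding axiom is D: □ψ → ◇ψ.
Suppose □ψ→◇ψ is valid. At any x set V(ψ)=W. Then □ψ at x, so ◇ψ at x, so x has a successor.

□ψ → ◇ψ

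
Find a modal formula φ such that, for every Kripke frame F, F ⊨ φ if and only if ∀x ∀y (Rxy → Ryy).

□(□p → p)

This is shift-reflexivity; the standard corresponding axiom is T□: □(□p → p).
Suppose □(□p→p) is valid. Take Rxy and set V(p)={w : Ryw}. Then at y, □p holds; since □(□p→p) at x, □p→p at y, so p at y, i.e. Ryy.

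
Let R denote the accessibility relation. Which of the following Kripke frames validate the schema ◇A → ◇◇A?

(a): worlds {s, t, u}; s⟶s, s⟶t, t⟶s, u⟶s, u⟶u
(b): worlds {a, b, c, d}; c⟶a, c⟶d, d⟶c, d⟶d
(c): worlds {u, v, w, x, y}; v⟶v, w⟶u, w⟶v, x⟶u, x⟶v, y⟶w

This is the axiom for a generalized confluence (Geach) condition; its first-order frame correspondent is ∀x ∀y (xRy → ∃w (y = w ∧ xR²w)).
(a): satisfies the condition.
(b): fails — cRa but no w with a=w and cR²w.
(c): fails — wRu but no t with u=t and wR²t.

(a)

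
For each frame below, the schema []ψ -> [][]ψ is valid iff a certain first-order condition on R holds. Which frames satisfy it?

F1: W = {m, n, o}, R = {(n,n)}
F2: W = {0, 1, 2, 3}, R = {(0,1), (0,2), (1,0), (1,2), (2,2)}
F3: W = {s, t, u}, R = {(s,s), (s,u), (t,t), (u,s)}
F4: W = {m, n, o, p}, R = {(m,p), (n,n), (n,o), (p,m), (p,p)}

F1

This is the axiom for transitivity; its first-order frame correspondent is forall x forall y forall z (Rxy & Ryz -> Rxz).
F1: condition met.
F2: fails — R10 and R01 but not R11.
F3: fails — Rus and Rsu but not Ruu.
F4: fails — Rmp and Rpm but not Rmm.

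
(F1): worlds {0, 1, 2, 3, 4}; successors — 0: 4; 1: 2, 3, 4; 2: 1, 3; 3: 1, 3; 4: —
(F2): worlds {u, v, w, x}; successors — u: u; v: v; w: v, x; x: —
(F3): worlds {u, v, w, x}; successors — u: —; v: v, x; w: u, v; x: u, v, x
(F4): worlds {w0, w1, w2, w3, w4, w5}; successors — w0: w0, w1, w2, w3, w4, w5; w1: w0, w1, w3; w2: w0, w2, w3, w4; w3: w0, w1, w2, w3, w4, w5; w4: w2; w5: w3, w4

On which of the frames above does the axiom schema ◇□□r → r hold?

none

Frame correspondent (Sahlqvist): ∀x ∀y (xRy → ∃w (yR²w ∧ x = w)) — i.e. a generalized confluence (Geach) condition.
(F1): fails — 0R4 but no w with 4R²w and 0=w.
(F2): fails — wRv but no t with vR²t and w=t.
(F3): fails — wRu but no t with uR²t and w=t.
(F4): fails — w5Rw4 but no w with w4R²w and w5=w.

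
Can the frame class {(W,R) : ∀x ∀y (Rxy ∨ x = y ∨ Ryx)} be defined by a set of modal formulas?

Not modally definable

Any modally definable frame class is closed under disjoint unions.
Take 2 disjoint single-world reflexive frames: each is trivially connected, but their disjoint union has 2 worlds with no edge between distinct components, so it is not connected.
So no modal formula (or set of formulas) defines exactly the connected frames.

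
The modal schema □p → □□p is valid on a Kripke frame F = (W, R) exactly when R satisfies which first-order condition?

This is the 4 axiom.
It corresponds to transitivity: ∀x ∀y ∀z (Rxy ∧ Ryz → Rxz).

transitivity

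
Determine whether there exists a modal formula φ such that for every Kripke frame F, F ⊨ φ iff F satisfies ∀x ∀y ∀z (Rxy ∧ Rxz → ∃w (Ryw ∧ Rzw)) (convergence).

Yes, by ◇□p → □◇p

This is a Sahlqvist condition; the .2 axiom ◇□p → □◇p defines it.
Suppose ◇□p→□◇p is valid. Take Rxy, Rxz and set V(p)={w : Ryw}. Then □p at y so ◇□p at x, so □◇p at x, so ◇p at z, giving w with Rzw and Ryw.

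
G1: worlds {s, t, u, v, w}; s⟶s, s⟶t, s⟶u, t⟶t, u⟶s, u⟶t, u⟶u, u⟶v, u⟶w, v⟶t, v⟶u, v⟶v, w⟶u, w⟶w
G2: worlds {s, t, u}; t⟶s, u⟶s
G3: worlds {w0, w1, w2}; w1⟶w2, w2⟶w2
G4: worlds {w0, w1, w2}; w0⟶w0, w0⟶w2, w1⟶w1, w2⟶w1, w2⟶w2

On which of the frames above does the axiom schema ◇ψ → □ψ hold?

G2, G3

The schema corresponds to partial functionality: ∀x ∀y ∀z (Rxy ∧ Rxz → y = z).
G1: fails — s sees both s and t.
G2: condition met.
G3: condition met.
G4: fails — w0 sees both w0 and w2.
Valid on: G2, G3.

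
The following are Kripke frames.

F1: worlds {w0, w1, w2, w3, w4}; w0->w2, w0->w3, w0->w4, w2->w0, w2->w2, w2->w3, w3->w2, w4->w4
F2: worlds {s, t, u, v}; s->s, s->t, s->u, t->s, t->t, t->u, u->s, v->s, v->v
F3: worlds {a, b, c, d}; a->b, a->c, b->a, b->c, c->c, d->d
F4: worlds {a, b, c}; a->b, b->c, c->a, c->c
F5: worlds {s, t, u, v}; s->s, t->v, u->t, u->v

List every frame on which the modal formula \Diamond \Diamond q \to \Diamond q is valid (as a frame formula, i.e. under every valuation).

F5

The schema corresponds to transitivity: \forall x \forall y \forall z (Rxy \wedge Ryz \to Rxz).
F1: fails — Rw3w2 and Rw2w0 but not Rw3w0.
F2: fails — Rus and Rsu but not Ruu.
F3: fails — Rab and Rba but not Raa.
F4: fails — Rca and Rab but not Rcb.
F5: ✓.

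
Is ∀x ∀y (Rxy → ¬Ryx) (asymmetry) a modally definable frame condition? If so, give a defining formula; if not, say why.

Not modally definable

Modal frame validity is preserved under surjective bounded morphisms.
The 3-cycle (worlds a,b,c with a→b→c→a) is asymmetric. Mapping every world to a single reflexive point • is a surjective bounded morphism, and the reflexive point is not asymmetric (R•• but asymmetry requires ¬R••).
So the class is not modally definable.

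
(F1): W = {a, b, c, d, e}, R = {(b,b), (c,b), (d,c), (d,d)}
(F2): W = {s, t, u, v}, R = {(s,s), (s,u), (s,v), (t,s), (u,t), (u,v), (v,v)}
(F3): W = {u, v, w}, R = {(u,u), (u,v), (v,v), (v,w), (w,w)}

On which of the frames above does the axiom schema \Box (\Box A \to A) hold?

This is the axiom for shift-reflexivity; its first-order frame correspondent is \forall x \forall y (Rxy \to Ryy).
(F1): fails — Rdc but not Rcc.
(F2): fails — Rut but not Rtt.
(F3): condition met.

(F3)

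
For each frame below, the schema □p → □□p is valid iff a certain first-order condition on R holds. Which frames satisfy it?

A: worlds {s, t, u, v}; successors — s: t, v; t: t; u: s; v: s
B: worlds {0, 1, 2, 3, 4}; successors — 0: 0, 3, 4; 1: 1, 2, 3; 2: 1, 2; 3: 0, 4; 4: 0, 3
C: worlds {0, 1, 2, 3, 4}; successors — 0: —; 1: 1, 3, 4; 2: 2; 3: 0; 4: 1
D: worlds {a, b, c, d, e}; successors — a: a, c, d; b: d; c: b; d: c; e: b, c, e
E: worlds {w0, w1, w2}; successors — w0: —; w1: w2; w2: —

This is the axiom for transitivity; its first-order frame correspondent is ∀x ∀y ∀z (Rxy ∧ Ryz → Rxz).
A: fails — Rus and Rsv but not Ruv.
B: fails — R34 and R43 but not R33.
C: fails — R13 and R30 but not R10.
D: fails — Reb and Rbd but not Red.
E: holds.
Valid on: E.

E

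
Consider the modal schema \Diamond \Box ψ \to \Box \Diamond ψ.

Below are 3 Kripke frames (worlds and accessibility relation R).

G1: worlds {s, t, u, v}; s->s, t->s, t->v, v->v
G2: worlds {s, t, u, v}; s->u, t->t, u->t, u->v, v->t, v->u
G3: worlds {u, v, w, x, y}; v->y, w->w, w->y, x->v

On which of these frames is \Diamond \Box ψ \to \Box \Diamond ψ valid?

This is the axiom for convergence; its first-order frame correspondent is \forall x \forall y \forall z (Rxy \wedge Rxz \to \exists w (Ryw \wedge Rzw)).
G1: fails — Rts and Rtv but s and v have no common successor.
G2: condition met.
G3: fails — Rvy and Rvy but y and y have no common successor.
Valid on: G2.

G2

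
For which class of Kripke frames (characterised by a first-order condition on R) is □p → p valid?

Reflexivity

This is the T axiom.
Its frame correspondent is reflexivity — ∀x Rxx.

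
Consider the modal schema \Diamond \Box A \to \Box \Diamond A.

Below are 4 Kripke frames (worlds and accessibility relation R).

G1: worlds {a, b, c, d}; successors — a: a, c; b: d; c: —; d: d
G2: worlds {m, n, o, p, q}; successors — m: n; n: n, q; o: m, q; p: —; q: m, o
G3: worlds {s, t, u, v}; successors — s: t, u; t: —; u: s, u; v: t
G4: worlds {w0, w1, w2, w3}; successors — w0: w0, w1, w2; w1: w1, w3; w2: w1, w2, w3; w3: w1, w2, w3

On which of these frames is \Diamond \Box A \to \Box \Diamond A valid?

G4

This is the axiom for convergence; its first-order frame correspondent is \forall x \forall y \forall z (Rxy \wedge Rxz \to \exists w (Ryw \wedge Rzw)).
G1: fails — Raa and Rac but a and c have no common successor.
G2: fails — Rnn and Rnq but n and q have no common successor.
G3: fails — Rsu and Rst but u and t have no common successor.
G4: satisfies the condition.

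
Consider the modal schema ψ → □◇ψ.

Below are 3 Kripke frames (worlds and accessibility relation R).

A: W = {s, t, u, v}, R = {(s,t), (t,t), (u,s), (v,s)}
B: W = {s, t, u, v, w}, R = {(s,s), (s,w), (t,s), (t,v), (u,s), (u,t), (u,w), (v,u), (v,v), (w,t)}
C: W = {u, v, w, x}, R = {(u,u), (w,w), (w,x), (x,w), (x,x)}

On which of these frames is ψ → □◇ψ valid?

The schema corresponds to symmetry: ∀x ∀y (Rxy → Ryx).
A: fails — Rvs but not Rsv.
B: fails — Rwt but not Rtw.
C: ✓.
Valid on: C.

C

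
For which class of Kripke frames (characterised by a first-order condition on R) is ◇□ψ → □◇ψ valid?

convergence

Suppose ◇□ψ→□◇ψ is valid. Take Rxy, Rxz and set V(ψ)={w : Ryw}. Then □ψ at y so ◇□ψ at x, so □◇ψ at x, so ◇ψ at z, giving w with Rzw and Ryw.
The converse is a direct semantic check.
Frame condition: ∀x ∀y ∀z (Rxy ∧ Rxz → ∃w (Ryw ∧ Rzw)).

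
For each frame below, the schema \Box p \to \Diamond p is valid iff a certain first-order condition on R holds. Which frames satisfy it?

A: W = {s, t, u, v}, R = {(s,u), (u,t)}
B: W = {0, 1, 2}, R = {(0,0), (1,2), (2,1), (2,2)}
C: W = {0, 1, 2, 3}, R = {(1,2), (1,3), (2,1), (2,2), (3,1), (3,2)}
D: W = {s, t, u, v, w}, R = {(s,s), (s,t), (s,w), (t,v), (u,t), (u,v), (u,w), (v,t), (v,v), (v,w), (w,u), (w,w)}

B, D

Frame correspondent (Sahlqvist): \forall x \exists y Rxy — i.e. seriality.
A: fails — world t has no successor.
B: ✓.
C: fails — world 0 has no successor.
D: ✓.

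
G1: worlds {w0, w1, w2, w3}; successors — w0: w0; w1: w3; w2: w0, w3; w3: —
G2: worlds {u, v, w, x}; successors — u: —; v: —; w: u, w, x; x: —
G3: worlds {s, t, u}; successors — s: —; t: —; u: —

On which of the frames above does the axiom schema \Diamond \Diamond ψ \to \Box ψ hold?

G3

The schema corresponds to a generalized confluence (Geach) condition: \forall x \forall y \forall z ((x R^2 y \wedge xRz) \to \exists w (y = w \wedge z = w)).
G1: fails — w2R²w0, w2Rw3 but w0 ≠ w3.
G2: fails — wR²u, wRw but u ≠ w.
G3: condition met.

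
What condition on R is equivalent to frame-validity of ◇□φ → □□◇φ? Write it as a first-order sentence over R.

This is a Sahlqvist (Geach-type) schema ◇^1□^1φ → □^2◇^1φ.
Minimal-valuation argument: fix x; take any y with xR^1y and any z with xR^2z. Set V(φ) to the set of worlds R-reachable from y in exactly 1 step. Then □^1φ holds at y, so the antecedent holds at x; validity forces ◇^1φ at z, giving a w with zR^1w and yR^1w.
First-order correspondent: ∀x ∀y ∀z ((xRy ∧ xR²z) → ∃w (yRw ∧ zRw)).

∀x ∀y ∀z ((xRy ∧ xR²z) → ∃w (yRw ∧ zRw))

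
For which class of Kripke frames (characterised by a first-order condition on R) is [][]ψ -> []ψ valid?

This schema is the C4 axiom.
It corresponds to density: forall x forall y (Rxy -> exists z (Rxz & Rzy)).

Density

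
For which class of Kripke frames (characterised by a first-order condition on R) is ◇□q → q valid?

Equivalently (dual form): q → □◇q.
Suppose q→□◇q is valid. Take Rxy and set V(q)={x}. Then q at x, so □◇q at x, so ◇q at y, so some z with Ryz has q; z=x, i.e. Ryx.
Conversely, on a frame with symmetry the schema holds at every world under every valuation.
So the correspondent is symmetry.

symmetry: ∀x ∀y (Rxy → Ryx)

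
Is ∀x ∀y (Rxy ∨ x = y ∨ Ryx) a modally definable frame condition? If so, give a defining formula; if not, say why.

Any modally definable frame class is closed under disjoint unions.
Take 2 disjoint single-world reflexive frames: each is trivially connected, but their disjoint union has 2 worlds with no edge between distinct components, so it is not connected.
Hence connectedness of R is not modally definable.

No — not modally definable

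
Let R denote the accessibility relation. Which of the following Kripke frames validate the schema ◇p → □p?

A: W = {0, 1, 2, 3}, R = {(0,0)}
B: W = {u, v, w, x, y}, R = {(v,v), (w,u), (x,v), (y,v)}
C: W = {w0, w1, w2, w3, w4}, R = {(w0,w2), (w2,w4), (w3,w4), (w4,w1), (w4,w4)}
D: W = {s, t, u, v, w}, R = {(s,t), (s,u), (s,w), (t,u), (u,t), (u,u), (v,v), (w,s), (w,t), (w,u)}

Frame correspondent (Sahlqvist): ∀x ∀y ∀z (Rxy ∧ Rxz → y = z) — i.e. partial functionality.
A: satisfies the condition.
B: satisfies the condition.
C: fails — w4 sees both w1 and w4.
D: fails — s sees both t and u.
Valid on: A, B.

A, B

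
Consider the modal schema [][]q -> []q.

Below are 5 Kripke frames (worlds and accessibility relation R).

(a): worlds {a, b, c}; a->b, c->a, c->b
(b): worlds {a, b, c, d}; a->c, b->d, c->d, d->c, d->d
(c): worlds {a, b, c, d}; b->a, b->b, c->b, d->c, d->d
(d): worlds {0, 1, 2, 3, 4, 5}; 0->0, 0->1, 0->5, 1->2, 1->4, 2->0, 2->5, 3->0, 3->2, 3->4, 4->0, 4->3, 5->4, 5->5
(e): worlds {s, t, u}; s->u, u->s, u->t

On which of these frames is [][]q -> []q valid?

(c)

Frame correspondent (Sahlqvist): forall x forall y (Rxy -> exists z (Rxz & Rzy)) — i.e. density.
(a): fails — Rca but no z with Rcz and Rza.
(b): fails — Rac but no z with Raz and Rzc.
(c): satisfies the condition.
(d): fails — R34 but no z with R3z and Rz4.
(e): fails — Rsu but no z with Rsz and Rzu.
Valid on: (c).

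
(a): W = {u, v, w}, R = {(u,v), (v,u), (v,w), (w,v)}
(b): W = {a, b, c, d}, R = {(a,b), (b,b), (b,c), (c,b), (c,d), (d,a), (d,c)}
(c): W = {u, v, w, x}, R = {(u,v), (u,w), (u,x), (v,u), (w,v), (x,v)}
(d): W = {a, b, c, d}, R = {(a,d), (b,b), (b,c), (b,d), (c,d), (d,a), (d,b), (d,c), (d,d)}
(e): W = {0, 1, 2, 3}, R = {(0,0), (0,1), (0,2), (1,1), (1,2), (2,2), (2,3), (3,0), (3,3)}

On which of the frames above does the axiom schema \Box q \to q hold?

(e)

Frame correspondent (Sahlqvist): \forall x Rxx — i.e. reflexivity.
(a): fails — world u does not see itself.
(b): fails — world a does not see itself.
(c): fails — world u does not see itself.
(d): fails — world a does not see itself.
(e): satisfies the condition.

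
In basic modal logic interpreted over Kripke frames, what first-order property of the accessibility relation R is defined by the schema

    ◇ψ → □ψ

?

partial functionality

Suppose ◇ψ→□ψ is valid. Take Rxy, Rxz and set V(ψ)={y}. Then ◇ψ at x, so □ψ at x, so ψ at z, i.e. z=y.
Conversely, any frame satisfying ∀x ∀y ∀z (Rxy ∧ Rxz → y = z) validates the schema.
Frame condition: ∀x ∀y ∀z (Rxy ∧ Rxz → y = z).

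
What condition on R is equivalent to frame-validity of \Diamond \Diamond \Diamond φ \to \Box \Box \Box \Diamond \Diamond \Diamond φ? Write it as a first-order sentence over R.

This is a Sahlqvist (Geach-type) schema ◇^3□^0φ → □^3◇^3φ.
First-order correspondent: \forall x \forall y \forall z ((x R^3 y \wedge x R^3 z) \to \exists w (y = w \wedge z R^3 w)).

\forall x \forall y \forall z ((x R^3 y \wedge x R^3 z) \to \exists w (y = w \wedge z R^3 w))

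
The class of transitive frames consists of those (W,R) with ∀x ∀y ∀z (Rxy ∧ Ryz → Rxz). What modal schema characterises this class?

The condition is transitivity. The 4 schema □r → □□r defines it.
Suppose □r→□□r is valid. Take Rxy, Ryz and set V(r)={w : Rxw}. Then □r at x, so □□r at x, so □r at y, so r at z, i.e. Rxz.

□r → □□r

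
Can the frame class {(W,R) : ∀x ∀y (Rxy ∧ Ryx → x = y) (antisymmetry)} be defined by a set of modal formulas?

Modal frame validity is preserved under surjective bounded morphisms.
The 4-cycle (worlds s,t,u,v with s→t→u→v→s) is antisymmetric. Sending even-indexed worlds to a and odd-indexed worlds to b is a surjective bounded morphism onto the two-world frame with a↔b, which is not antisymmetric.
So no modal formula (or set of formulas) defines exactly the antisymmetric frames.

No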